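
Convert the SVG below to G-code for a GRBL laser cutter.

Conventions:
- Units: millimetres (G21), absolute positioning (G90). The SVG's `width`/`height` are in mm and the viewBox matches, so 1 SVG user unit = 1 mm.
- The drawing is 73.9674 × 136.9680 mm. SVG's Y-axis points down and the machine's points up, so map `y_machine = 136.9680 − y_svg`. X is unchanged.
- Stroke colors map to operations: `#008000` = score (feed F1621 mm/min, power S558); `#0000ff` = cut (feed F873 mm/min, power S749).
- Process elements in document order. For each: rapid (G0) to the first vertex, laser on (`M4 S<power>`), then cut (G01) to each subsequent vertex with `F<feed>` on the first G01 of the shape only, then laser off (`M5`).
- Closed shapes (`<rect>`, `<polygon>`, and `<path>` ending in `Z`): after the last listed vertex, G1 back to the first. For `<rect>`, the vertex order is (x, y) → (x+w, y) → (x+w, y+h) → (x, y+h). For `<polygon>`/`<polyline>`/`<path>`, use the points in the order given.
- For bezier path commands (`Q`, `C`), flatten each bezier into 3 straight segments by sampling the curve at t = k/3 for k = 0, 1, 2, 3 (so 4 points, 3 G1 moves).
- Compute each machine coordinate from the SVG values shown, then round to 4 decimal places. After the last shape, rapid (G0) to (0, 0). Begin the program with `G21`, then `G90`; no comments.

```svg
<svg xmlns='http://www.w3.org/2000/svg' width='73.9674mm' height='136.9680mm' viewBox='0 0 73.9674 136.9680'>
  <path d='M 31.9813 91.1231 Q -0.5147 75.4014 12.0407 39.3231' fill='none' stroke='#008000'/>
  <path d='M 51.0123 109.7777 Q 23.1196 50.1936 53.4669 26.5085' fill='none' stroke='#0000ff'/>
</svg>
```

G21
G90
G0 X31.9813 Y45.8449
M4 S558
G01 X15.3230 Y58.5879 F1621
G01 X8.6761 Y75.8545
G01 X12.0407 Y97.6449
M5
G0 X51.0123 Y27.1903
M4 S749
G01 X38.8883 Y62.9243 F873
G01 X39.7065 Y90.6807
G01 X53.4669 Y110.4595
M5
G0 X0.0000 Y0.0000

Since the viewBox matches the mm dimensions, user units are millimetres directly. The only transform is the Y-flip y_m = 136.9680 − y_svg.

Shape 1 is a quadratic bezier drawn with `<path>`. Its stroke #008000 means score at S558, F1621. After flipping Y the toolpath is (31.9813,45.8449) → (15.3230,58.5879) → (8.6761,75.8545) → (12.0407,97.6449).

Shape 2 is a quadratic bezier drawn with `<path>`. Its stroke #0000ff means cut at S749, F873. After flipping Y the toolpath is (51.0123,27.1903) → (38.8883,62.9243) → (39.7065,90.6807) → (53.4669,110.4595).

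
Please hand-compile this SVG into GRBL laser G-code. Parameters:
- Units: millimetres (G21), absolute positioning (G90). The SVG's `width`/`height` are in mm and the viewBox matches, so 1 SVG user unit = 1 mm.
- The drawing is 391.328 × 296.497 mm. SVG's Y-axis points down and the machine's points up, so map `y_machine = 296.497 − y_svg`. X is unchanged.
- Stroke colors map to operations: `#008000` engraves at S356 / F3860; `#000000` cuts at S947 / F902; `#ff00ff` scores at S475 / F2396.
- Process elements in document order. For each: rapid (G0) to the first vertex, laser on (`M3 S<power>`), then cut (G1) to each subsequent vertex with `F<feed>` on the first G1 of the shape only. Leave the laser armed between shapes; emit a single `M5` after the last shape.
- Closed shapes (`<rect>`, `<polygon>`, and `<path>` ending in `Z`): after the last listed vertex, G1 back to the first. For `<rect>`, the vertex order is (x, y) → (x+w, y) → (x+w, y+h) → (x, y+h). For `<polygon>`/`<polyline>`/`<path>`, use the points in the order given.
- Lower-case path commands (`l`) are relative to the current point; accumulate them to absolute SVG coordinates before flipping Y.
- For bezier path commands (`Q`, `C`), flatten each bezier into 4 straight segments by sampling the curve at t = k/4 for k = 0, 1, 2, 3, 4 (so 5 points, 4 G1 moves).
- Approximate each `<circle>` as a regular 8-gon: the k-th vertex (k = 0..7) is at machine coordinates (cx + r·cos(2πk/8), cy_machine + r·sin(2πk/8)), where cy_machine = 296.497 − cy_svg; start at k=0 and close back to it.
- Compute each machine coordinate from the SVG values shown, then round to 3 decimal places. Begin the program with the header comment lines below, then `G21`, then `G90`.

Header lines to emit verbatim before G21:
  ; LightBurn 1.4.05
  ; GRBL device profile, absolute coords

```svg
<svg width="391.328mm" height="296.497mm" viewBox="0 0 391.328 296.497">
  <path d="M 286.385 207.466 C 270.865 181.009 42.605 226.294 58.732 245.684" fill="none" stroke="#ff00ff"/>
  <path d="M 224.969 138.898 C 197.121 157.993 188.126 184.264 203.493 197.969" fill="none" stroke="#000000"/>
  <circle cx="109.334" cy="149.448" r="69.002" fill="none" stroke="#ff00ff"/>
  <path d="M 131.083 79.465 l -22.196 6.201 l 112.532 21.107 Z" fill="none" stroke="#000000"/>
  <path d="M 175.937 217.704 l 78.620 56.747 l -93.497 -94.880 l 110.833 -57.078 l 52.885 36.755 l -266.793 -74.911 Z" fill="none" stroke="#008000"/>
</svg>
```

1 u = 1 mm; y_m = 296.497 − y.

[1] `<path>` cubic bezier, #ff00ff→score S475 F2396: (286.385,89.031) → (241.999,96.948) → (160.691,87.115) → (85.317,68.685) → (58.732,50.813)

[2] `<path>` cubic bezier, #000000→cut S947 F902: (224.969,157.599) → (207.704,142.241) → (198.025,126.042) → (196.450,110.854) → (203.493,98.528)

[3] `<circle>` circle, #ff00ff→score S475 F2396: (178.336,147.049) → (158.126,195.841) → (109.334,216.051) → (60.542,195.841) → (40.332,147.049) → (60.542,98.257) → (109.334,78.047) → (158.126,98.257) → (178.336,147.049) (closed)

[4] `<path>` closed polygon, #000000→cut S947 F902: (131.083,217.032) → (108.887,210.831) → (221.419,189.724) → (131.083,217.032) (closed)

[5] `<path>` closed polygon, #008000→engrave S356 F3860: (175.937,78.793) → (254.557,22.046) → (161.060,116.926) → (271.893,174.004) → (324.778,137.249) → (57.985,212.160) → (175.937,78.793) (closed)

; LightBurn 1.4.05
; GRBL device profile, absolute coords
G21
G90
G0 X286.385 Y89.031
M3 S475
G1 X241.999 Y96.948 F2396
G1 X160.691 Y87.115
G1 X85.317 Y68.685
G1 X58.732 Y50.813
G0 X224.969 Y157.599
M3 S947
G1 X207.704 Y142.241 F902
G1 X198.025 Y126.042
G1 X196.450 Y110.854
G1 X203.493 Y98.528
G0 X178.336 Y147.049
M3 S475
G1 X158.126 Y195.841 F2396
G1 X109.334 Y216.051
G1 X60.542 Y195.841
G1 X40.332 Y147.049
G1 X60.542 Y98.257
G1 X109.334 Y78.047
G1 X158.126 Y98.257
G1 X178.336 Y147.049
G0 X131.083 Y217.032
M3 S947
G1 X108.887 Y210.831 F902
G1 X221.419 Y189.724
G1 X131.083 Y217.032
G0 X175.937 Y78.793
M3 S356
G1 X254.557 Y22.046 F3860
G1 X161.060 Y116.926
G1 X271.893 Y174.004
G1 X324.778 Y137.249
G1 X57.985 Y212.160
G1 X175.937 Y78.793
M5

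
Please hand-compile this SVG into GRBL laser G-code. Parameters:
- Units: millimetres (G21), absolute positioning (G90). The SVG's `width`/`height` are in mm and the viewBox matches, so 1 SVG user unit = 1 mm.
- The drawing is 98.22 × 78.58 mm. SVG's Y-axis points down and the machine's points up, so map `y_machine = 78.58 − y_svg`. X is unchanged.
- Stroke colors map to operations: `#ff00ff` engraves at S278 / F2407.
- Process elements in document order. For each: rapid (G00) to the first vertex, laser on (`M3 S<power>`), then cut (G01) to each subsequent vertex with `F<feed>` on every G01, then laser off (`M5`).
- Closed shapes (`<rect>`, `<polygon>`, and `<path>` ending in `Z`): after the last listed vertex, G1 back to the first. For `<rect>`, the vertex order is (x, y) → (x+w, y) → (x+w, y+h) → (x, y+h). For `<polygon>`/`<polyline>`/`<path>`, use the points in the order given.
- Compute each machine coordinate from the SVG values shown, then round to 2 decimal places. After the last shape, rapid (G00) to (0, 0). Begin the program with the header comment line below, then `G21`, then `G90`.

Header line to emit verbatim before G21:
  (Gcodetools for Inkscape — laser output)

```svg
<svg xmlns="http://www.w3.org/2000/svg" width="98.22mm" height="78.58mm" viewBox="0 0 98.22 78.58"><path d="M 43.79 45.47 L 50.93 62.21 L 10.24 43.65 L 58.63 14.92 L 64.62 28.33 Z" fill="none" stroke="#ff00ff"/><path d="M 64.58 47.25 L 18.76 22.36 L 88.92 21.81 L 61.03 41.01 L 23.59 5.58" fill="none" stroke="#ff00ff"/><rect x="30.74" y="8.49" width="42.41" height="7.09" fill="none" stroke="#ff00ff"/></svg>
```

(Gcodetools for Inkscape — laser output)
G21
G90
G00 X43.79 Y33.11
M3 S278
G01 X50.93 Y16.37 F2407
G01 X10.24 Y34.93 F2407
G01 X58.63 Y63.66 F2407
G01 X64.62 Y50.25 F2407
G01 X43.79 Y33.11 F2407
M5
G00 X64.58 Y31.33
M3 S278
G01 X18.76 Y56.22 F2407
G01 X88.92 Y56.77 F2407
G01 X61.03 Y37.57 F2407
G01 X23.59 Y73.00 F2407
M5
G00 X30.74 Y70.09
M3 S278
G01 X73.15 Y70.09 F2407
G01 X73.15 Y63.00 F2407
G01 X30.74 Y63.00 F2407
G01 X30.74 Y70.09 F2407
M5
G00 X0.00 Y0.00

viewBox `0 0 98.22 78.58` with mm width/height → 1 unit = 1 mm. Flip: y_m = 78.58 − y_svg.

**Shape 1** — `<path>` closed polygon, stroke `#ff00ff` → engrave (S278, F2407). Machine vertices: (43.79,33.11) → (50.93,16.37) → (10.24,34.93) → (58.63,63.66) → (64.62,50.25) → (43.79,33.11). Closed: final G1 returns to the first vertex.

**Shape 2** — `<path>` open polyline, stroke `#ff00ff` → engrave (S278, F2407). Machine vertices: (64.58,31.33) → (18.76,56.22) → (88.92,56.77) → (61.03,37.57) → (23.59,73.00). Open path.

**Shape 3** — `<rect>` rectangle, stroke `#ff00ff` → engrave (S278, F2407). Machine vertices: (30.74,70.09) → (73.15,70.09) → (73.15,63.00) → (30.74,63.00) → (30.74,70.09). Closed: final G1 returns to the first vertex.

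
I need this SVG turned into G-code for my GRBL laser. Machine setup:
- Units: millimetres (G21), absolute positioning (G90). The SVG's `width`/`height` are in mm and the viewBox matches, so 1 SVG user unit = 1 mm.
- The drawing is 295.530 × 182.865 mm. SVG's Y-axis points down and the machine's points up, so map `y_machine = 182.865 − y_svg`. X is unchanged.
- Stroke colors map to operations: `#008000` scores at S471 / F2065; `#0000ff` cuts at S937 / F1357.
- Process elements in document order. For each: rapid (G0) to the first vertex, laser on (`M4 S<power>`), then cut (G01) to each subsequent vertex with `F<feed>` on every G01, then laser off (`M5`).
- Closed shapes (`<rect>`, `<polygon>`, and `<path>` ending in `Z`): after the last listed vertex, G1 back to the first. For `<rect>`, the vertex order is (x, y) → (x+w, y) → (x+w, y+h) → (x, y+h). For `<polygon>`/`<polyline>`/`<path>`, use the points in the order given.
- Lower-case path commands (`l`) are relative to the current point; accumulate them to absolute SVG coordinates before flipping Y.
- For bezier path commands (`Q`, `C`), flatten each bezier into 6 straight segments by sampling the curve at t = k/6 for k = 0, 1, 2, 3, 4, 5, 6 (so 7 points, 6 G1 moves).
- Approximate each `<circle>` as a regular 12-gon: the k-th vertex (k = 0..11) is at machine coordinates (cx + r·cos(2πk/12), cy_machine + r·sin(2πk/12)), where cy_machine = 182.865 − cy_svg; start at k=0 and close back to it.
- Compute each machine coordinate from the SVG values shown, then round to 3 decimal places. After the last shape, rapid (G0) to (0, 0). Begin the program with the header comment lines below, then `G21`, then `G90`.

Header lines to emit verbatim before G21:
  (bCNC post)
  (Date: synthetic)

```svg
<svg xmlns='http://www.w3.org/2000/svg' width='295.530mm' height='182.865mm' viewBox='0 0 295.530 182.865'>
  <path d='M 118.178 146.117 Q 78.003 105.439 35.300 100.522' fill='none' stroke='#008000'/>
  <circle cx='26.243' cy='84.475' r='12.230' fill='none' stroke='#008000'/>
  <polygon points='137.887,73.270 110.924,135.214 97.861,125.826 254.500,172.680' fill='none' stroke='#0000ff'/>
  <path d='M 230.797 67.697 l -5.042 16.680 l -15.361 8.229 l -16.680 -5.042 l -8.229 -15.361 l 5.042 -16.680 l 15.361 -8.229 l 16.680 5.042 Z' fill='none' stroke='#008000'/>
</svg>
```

viewBox `0 0 295.530 182.865` with mm width/height → 1 unit = 1 mm. Flip: y_m = 182.865 − y_svg.

**Shape 1** — `<path>` quadratic bezier, stroke `#008000` → score (S471, F2065). Control points (SVG): P0=(118.178,146.117), P1=(78.003,105.439), P2=(35.300,100.522); sampled at t=k/6. Machine vertices: (118.178,36.748) → (104.716,49.314) → (91.114,59.893) → (77.371,68.486) → (63.488,75.092) → (49.464,79.711) → (35.300,82.343). Open path.

**Shape 2** — `<circle>` circle, stroke `#008000` → score (S471, F2065). Machine vertices: (38.473,98.390) → (36.834,104.505) → (32.358,108.981) → (26.243,110.620) → (20.128,108.981) → (15.652,104.505) → (14.013,98.390) → (15.652,92.275) → (20.128,87.799) → (26.243,86.160) → (32.358,87.799) → (36.834,92.275) → (38.473,98.390). Closed: final G1 returns to the first vertex.

**Shape 3** — `<polygon>` closed polygon, stroke `#0000ff` → cut (S937, F1357). Machine vertices: (137.887,109.595) → (110.924,47.651) → (97.861,57.039) → (254.500,10.185) → (137.887,109.595). Closed: final G1 returns to the first vertex.

**Shape 4** — `<path>` regular polygon, stroke `#008000` → score (S471, F2065). Machine vertices: (230.797,115.168) → (225.755,98.488) → (210.394,90.259) → (193.714,95.301) → (185.485,110.662) → (190.527,127.342) → (205.888,135.571) → (222.568,130.529) → (230.797,115.168). Closed: final G1 returns to the first vertex.

(bCNC post)
(Date: synthetic)
G21
G90
G0 X118.178 Y36.748
M4 S471
G01 X104.716 Y49.314 F2065
G01 X91.114 Y59.893 F2065
G01 X77.371 Y68.486 F2065
G01 X63.488 Y75.092 F2065
G01 X49.464 Y79.711 F2065
G01 X35.300 Y82.343 F2065
M5
G0 X38.473 Y98.390
M4 S471
G01 X36.834 Y104.505 F2065
G01 X32.358 Y108.981 F2065
G01 X26.243 Y110.620 F2065
G01 X20.128 Y108.981 F2065
G01 X15.652 Y104.505 F2065
G01 X14.013 Y98.390 F2065
G01 X15.652 Y92.275 F2065
G01 X20.128 Y87.799 F2065
G01 X26.243 Y86.160 F2065
G01 X32.358 Y87.799 F2065
G01 X36.834 Y92.275 F2065
G01 X38.473 Y98.390 F2065
M5
G0 X137.887 Y109.595
M4 S937
G01 X110.924 Y47.651 F1357
G01 X97.861 Y57.039 F1357
G01 X254.500 Y10.185 F1357
G01 X137.887 Y109.595 F1357
M5
G0 X230.797 Y115.168
M4 S471
G01 X225.755 Y98.488 F2065
G01 X210.394 Y90.259 F2065
G01 X193.714 Y95.301 F2065
G01 X185.485 Y110.662 F2065
G01 X190.527 Y127.342 F2065
G01 X205.888 Y135.571 F2065
G01 X222.568 Y130.529 F2065
G01 X230.797 Y115.168 F2065
M5
G0 X0.000 Y0.000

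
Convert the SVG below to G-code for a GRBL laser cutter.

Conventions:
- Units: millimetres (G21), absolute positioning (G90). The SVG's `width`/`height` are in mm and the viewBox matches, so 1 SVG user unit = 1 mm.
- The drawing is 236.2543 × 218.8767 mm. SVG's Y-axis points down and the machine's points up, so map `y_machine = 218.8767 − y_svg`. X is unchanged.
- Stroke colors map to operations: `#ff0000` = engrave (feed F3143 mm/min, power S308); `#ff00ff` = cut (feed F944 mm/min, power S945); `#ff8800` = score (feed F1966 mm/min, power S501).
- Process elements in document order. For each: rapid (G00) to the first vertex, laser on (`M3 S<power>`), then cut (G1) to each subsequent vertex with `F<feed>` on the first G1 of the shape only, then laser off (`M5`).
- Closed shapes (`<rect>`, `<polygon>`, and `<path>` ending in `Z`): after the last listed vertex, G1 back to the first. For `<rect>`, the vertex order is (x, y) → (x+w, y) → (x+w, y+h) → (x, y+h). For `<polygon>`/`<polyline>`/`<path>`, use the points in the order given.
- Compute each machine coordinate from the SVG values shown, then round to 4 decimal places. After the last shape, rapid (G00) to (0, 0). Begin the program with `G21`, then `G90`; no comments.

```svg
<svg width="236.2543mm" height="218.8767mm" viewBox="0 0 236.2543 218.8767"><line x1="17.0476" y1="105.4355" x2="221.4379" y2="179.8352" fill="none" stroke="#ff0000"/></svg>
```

Since the viewBox matches the mm dimensions, user units are millimetres directly. The only transform is the Y-flip y_m = 218.8767 − y_svg.

Shape 1 is a line segment drawn with `<line>`. Its stroke #ff0000 means engrave at S308, F3143. After flipping Y the toolpath is (17.0476,113.4412) → (221.4379,39.0415).

G21
G90
G00 X17.0476 Y113.4412
M3 S308
G1 X221.4379 Y39.0415 F3143
M5
G00 X0.0000 Y0.0000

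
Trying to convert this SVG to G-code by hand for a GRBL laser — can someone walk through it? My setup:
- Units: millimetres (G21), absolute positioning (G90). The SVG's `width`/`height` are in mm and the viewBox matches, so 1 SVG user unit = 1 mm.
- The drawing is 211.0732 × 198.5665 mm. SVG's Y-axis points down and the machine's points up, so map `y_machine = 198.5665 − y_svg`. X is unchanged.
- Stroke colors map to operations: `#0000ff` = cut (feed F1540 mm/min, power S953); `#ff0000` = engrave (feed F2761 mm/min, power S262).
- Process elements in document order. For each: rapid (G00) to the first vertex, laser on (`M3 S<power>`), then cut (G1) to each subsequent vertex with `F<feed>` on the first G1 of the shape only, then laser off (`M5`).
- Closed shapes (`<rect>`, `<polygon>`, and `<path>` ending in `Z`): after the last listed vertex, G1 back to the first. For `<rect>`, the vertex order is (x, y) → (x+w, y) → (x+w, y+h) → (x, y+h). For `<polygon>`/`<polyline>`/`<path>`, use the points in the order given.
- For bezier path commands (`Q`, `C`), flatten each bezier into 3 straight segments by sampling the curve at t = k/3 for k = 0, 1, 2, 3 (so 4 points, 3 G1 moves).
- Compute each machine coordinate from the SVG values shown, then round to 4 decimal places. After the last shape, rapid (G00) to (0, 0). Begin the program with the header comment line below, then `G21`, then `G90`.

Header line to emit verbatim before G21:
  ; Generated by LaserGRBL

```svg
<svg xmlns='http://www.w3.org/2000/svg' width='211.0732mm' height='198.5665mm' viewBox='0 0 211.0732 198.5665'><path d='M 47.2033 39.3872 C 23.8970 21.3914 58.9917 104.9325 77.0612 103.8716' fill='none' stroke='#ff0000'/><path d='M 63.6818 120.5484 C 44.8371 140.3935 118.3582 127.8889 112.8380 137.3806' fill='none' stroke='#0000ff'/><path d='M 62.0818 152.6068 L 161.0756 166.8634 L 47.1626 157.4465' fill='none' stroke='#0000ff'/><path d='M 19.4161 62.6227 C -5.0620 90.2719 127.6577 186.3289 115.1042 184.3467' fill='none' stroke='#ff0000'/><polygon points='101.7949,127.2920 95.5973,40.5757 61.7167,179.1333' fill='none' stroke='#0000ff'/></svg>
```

viewBox `0 0 211.0732 198.5665` with mm width/height → 1 unit = 1 mm. Flip: y_m = 198.5665 − y_svg.

**Shape 1** — `<path>` cubic bezier, stroke `#ff0000` → engrave (S262, F2761). Control points (SVG): P0=(47.2033,39.3872), P1=(23.8970,21.3914), P2=(58.9917,104.9325), P3=(77.0612,103.8716); sampled at t=k/3. Machine vertices: (47.2033,159.1793) → (40.5704,150.2235) → (56.1102,114.9406) → (77.0612,94.6949). Open path.

**Shape 2** — `<path>` cubic bezier, stroke `#0000ff` → cut (S953, F1540). Control points (SVG): P0=(63.6818,120.5484), P1=(44.8371,140.3935), P2=(118.3582,127.8889), P3=(112.8380,137.3806); sampled at t=k/3. Machine vertices: (63.6818,78.0181) → (69.2773,66.9434) → (98.3595,65.3583) → (112.8380,61.1859). Open path.

**Shape 3** — `<path>` open polyline, stroke `#0000ff` → cut (S953, F1540). Machine vertices: (62.0818,45.9597) → (161.0756,31.7031) → (47.1626,41.1200). Open path.

**Shape 4** — `<path>` cubic bezier, stroke `#ff0000` → engrave (S262, F2761). Control points (SVG): P0=(19.4161,62.6227), P1=(-5.0620,90.2719), P2=(127.6577,186.3289), P3=(115.1042,184.3467); sampled at t=k/3. Machine vertices: (19.4161,135.9438) → (36.1346,91.6567) → (90.4359,38.7526) → (115.1042,14.2198). Open path.

**Shape 5** — `<polygon>` closed polygon, stroke `#0000ff` → cut (S953, F1540). Machine vertices: (101.7949,71.2745) → (95.5973,157.9908) → (61.7167,19.4332) → (101.7949,71.2745). Closed: final G1 returns to the first vertex.

; Generated by LaserGRBL
G21
G90
G00 X47.2033 Y159.1793
M3 S262
G1 X40.5704 Y150.2235 F2761
G1 X56.1102 Y114.9406
G1 X77.0612 Y94.6949
M5
G00 X63.6818 Y78.0181
M3 S953
G1 X69.2773 Y66.9434 F1540
G1 X98.3595 Y65.3583
G1 X112.8380 Y61.1859
M5
G00 X62.0818 Y45.9597
M3 S953
G1 X161.0756 Y31.7031 F1540
G1 X47.1626 Y41.1200
M5
G00 X19.4161 Y135.9438
M3 S262
G1 X36.1346 Y91.6567 F2761
G1 X90.4359 Y38.7526
G1 X115.1042 Y14.2198
M5
G00 X101.7949 Y71.2745
M3 S953
G1 X95.5973 Y157.9908 F1540
G1 X61.7167 Y19.4332
G1 X101.7949 Y71.2745
M5
G00 X0.0000 Y0.0000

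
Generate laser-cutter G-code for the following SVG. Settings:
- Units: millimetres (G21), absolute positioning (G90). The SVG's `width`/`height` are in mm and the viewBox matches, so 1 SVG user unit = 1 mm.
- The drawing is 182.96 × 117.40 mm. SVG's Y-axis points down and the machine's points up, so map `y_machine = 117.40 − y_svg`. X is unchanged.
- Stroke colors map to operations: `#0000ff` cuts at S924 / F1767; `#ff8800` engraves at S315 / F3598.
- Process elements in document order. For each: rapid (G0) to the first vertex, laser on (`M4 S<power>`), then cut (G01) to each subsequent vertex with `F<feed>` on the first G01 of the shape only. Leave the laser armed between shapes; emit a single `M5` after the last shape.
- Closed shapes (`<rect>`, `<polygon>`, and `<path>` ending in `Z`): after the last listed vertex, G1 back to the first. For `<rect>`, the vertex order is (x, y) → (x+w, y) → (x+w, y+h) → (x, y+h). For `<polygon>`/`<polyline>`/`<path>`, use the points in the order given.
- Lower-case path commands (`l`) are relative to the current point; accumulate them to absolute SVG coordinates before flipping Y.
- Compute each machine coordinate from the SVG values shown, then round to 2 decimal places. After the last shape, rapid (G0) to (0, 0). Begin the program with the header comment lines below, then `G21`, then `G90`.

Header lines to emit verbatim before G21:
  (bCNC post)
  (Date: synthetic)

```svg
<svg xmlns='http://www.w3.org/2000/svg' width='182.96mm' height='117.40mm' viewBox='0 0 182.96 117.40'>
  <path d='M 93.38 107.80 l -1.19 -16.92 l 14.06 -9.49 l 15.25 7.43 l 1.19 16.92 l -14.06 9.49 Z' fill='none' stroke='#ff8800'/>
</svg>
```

1 u = 1 mm; y_m = 117.40 − y.

[1] `<path>` regular polygon, #ff8800→engrave S315 F3598: (93.38,9.60) → (92.19,26.52) → (106.25,36.01) → (121.50,28.58) → (122.69,11.66) → (108.63,2.17) → (93.38,9.60) (closed)

(bCNC post)
(Date: synthetic)
G21
G90
G0 X93.38 Y9.60
M4 S315
G01 X92.19 Y26.52 F3598
G01 X106.25 Y36.01
G01 X121.50 Y28.58
G01 X122.69 Y11.66
G01 X108.63 Y2.17
G01 X93.38 Y9.60
M5
G0 X0.00 Y0.00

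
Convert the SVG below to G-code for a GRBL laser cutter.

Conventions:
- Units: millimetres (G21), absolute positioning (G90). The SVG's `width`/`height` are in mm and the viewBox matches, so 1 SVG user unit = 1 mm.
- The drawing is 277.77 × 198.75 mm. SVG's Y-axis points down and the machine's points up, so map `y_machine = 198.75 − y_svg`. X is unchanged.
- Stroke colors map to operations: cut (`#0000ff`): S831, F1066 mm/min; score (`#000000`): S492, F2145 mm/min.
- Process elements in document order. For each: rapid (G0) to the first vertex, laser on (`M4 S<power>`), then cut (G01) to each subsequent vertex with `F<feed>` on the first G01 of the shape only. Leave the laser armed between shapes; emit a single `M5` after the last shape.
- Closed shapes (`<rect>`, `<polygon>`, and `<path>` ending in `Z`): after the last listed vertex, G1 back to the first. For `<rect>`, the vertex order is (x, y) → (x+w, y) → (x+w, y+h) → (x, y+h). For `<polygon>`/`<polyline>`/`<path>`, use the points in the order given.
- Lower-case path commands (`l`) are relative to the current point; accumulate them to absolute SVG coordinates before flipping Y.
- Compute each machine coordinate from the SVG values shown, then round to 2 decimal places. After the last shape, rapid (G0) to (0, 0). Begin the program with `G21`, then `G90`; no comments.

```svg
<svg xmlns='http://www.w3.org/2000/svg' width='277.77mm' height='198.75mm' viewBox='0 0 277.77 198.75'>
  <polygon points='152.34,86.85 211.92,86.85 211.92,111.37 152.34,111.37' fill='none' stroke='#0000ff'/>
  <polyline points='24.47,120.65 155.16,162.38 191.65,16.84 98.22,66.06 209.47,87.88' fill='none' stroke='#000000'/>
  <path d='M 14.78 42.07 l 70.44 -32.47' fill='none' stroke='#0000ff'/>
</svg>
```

viewBox `0 0 277.77 198.75` with mm width/height → 1 unit = 1 mm. Flip: y_m = 198.75 − y_svg.

**Shape 1** — `<polygon>` rectangle, stroke `#0000ff` → cut (S831, F1066). Machine vertices: (152.34,111.90) → (211.92,111.90) → (211.92,87.38) → (152.34,87.38) → (152.34,111.90). Closed: final G1 returns to the first vertex.

**Shape 2** — `<polyline>` open polyline, stroke `#000000` → score (S492, F2145). Machine vertices: (24.47,78.10) → (155.16,36.37) → (191.65,181.91) → (98.22,132.69) → (209.47,110.87). Open path.

**Shape 3** — `<path>` line segment, stroke `#0000ff` → cut (S831, F1066). Machine vertices: (14.78,156.68) → (85.22,189.15). Open path.

G21
G90
G0 X152.34 Y111.90
M4 S831
G01 X211.92 Y111.90 F1066
G01 X211.92 Y87.38
G01 X152.34 Y87.38
G01 X152.34 Y111.90
G0 X24.47 Y78.10
M4 S492
G01 X155.16 Y36.37 F2145
G01 X191.65 Y181.91
G01 X98.22 Y132.69
G01 X209.47 Y110.87
G0 X14.78 Y156.68
M4 S831
G01 X85.22 Y189.15 F1066
M5
G0 X0.00 Y0.00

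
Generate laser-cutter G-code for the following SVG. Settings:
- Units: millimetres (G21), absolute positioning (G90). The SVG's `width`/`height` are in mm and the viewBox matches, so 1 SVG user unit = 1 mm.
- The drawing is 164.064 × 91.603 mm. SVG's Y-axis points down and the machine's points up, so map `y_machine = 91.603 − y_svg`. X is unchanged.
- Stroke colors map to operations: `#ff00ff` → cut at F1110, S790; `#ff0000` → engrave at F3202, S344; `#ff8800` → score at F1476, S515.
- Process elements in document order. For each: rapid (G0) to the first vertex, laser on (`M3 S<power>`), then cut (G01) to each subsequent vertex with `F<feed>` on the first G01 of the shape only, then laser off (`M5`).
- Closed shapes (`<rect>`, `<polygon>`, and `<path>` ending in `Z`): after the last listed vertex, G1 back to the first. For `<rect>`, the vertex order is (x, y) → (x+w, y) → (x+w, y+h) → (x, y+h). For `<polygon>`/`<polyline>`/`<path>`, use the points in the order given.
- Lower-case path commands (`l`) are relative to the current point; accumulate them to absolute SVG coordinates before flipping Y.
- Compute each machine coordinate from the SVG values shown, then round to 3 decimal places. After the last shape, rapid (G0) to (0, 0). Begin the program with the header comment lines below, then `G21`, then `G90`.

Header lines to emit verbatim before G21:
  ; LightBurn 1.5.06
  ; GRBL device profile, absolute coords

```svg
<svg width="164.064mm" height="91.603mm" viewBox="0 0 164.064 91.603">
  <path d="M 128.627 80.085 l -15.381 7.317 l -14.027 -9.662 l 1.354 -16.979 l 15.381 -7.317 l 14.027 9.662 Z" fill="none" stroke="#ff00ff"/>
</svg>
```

viewBox `0 0 164.064 91.603` with mm width/height → 1 unit = 1 mm. Flip: y_m = 91.603 − y_svg.

**Shape 1** — `<path>` regular polygon, stroke `#ff00ff` → cut (S790, F1110). Machine vertices: (128.627,11.518) → (113.246,4.201) → (99.219,13.863) → (100.573,30.842) → (115.954,38.159) → (129.981,28.497) → (128.627,11.518). Closed: final G1 returns to the first vertex.

; LightBurn 1.5.06
; GRBL device profile, absolute coords
G21
G90
G0 X128.627 Y11.518
M3 S790
G01 X113.246 Y4.201 F1110
G01 X99.219 Y13.863
G01 X100.573 Y30.842
G01 X115.954 Y38.159
G01 X129.981 Y28.497
G01 X128.627 Y11.518
M5
G0 X0.000 Y0.000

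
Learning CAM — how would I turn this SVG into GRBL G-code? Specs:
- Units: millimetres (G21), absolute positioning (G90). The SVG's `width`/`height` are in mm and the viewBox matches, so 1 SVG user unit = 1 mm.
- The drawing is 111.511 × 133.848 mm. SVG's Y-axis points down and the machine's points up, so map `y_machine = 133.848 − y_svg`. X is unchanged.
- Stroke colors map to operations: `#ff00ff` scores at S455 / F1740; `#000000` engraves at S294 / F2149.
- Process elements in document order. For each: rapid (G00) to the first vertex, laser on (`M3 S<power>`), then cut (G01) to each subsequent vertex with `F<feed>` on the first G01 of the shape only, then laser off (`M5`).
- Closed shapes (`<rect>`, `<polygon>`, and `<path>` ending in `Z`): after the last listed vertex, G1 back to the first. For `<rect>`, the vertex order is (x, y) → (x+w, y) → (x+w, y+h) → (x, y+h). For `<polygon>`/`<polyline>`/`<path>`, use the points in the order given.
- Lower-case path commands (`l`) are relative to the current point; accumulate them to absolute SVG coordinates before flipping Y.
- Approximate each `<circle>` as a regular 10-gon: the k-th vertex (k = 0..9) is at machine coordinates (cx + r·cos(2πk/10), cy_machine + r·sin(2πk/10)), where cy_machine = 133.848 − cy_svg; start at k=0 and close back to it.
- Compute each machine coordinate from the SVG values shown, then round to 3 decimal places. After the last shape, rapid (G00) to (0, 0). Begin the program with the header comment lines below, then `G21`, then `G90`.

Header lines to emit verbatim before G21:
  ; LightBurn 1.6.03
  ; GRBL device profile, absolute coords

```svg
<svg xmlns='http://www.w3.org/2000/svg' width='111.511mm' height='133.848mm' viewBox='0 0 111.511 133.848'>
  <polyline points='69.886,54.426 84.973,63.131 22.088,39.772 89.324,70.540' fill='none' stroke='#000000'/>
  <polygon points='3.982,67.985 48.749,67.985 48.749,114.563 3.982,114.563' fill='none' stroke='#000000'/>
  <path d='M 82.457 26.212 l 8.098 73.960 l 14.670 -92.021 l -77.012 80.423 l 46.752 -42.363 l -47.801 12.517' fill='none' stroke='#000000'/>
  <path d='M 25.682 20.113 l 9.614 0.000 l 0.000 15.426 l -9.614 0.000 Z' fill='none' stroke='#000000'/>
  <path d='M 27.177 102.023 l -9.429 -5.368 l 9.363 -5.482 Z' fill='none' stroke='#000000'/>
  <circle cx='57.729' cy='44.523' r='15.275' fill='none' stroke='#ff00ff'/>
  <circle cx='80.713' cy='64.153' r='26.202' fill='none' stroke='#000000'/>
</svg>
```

; LightBurn 1.6.03
; GRBL device profile, absolute coords
G21
G90
G00 X69.886 Y79.422
M3 S294
G01 X84.973 Y70.717 F2149
G01 X22.088 Y94.076
G01 X89.324 Y63.308
M5
G00 X3.982 Y65.863
M3 S294
G01 X48.749 Y65.863 F2149
G01 X48.749 Y19.285
G01 X3.982 Y19.285
G01 X3.982 Y65.863
M5
G00 X82.457 Y107.636
M3 S294
G01 X90.555 Y33.676 F2149
G01 X105.225 Y125.697
G01 X28.213 Y45.274
G01 X74.965 Y87.637
G01 X27.164 Y75.120
M5
G00 X25.682 Y113.735
M3 S294
G01 X35.296 Y113.735 F2149
G01 X35.296 Y98.309
G01 X25.682 Y98.309
G01 X25.682 Y113.735
M5
G00 X27.177 Y31.825
M3 S294
G01 X17.748 Y37.193 F2149
G01 X27.111 Y42.675
G01 X27.177 Y31.825
M5
G00 X73.004 Y89.325
M3 S455
G01 X70.087 Y98.303 F1740
G01 X62.449 Y103.852
G01 X53.009 Y103.852
G01 X45.371 Y98.303
G01 X42.454 Y89.325
G01 X45.371 Y80.347
G01 X53.009 Y74.798
G01 X62.449 Y74.798
G01 X70.087 Y80.347
G01 X73.004 Y89.325
M5
G00 X106.915 Y69.695
M3 S294
G01 X101.911 Y85.096 F2149
G01 X88.810 Y94.615
G01 X72.616 Y94.615
G01 X59.515 Y85.096
G01 X54.511 Y69.695
G01 X59.515 Y54.294
G01 X72.616 Y44.775
G01 X88.810 Y44.775
G01 X101.911 Y54.294
G01 X106.915 Y69.695
M5
G00 X0.000 Y0.000

viewBox `0 0 111.511 133.848` with mm width/height → 1 unit = 1 mm. Flip: y_m = 133.848 − y_svg.

**Shape 1** — `<polyline>` open polyline, stroke `#000000` → engrave (S294, F2149). Machine vertices: (69.886,79.422) → (84.973,70.717) → (22.088,94.076) → (89.324,63.308). Open path.

**Shape 2** — `<polygon>` rectangle, stroke `#000000` → engrave (S294, F2149). Machine vertices: (3.982,65.863) → (48.749,65.863) → (48.749,19.285) → (3.982,19.285) → (3.982,65.863). Closed: final G1 returns to the first vertex.

**Shape 3** — `<path>` open polyline, stroke `#000000` → engrave (S294, F2149). Machine vertices: (82.457,107.636) → (90.555,33.676) → (105.225,125.697) → (28.213,45.274) → (74.965,87.637) → (27.164,75.120). Open path.

**Shape 4** — `<path>` rectangle, stroke `#000000` → engrave (S294, F2149). Machine vertices: (25.682,113.735) → (35.296,113.735) → (35.296,98.309) → (25.682,98.309) → (25.682,113.735). Closed: final G1 returns to the first vertex.

**Shape 5** — `<path>` regular polygon, stroke `#000000` → engrave (S294, F2149). Machine vertices: (27.177,31.825) → (17.748,37.193) → (27.111,42.675) → (27.177,31.825). Closed: final G1 returns to the first vertex.

**Shape 6** — `<circle>` circle, stroke `#ff00ff` → score (S455, F1740). Machine vertices: (73.004,89.325) → (70.087,98.303) → (62.449,103.852) → (53.009,103.852) → (45.371,98.303) → (42.454,89.325) → (45.371,80.347) → (53.009,74.798) → (62.449,74.798) → (70.087,80.347) → (73.004,89.325). Closed: final G1 returns to the first vertex.

**Shape 7** — `<circle>` circle, stroke `#000000` → engrave (S294, F2149). Machine vertices: (106.915,69.695) → (101.911,85.096) → (88.810,94.615) → (72.616,94.615) → (59.515,85.096) → (54.511,69.695) → (59.515,54.294) → (72.616,44.775) → (88.810,44.775) → (101.911,54.294) → (106.915,69.695). Closed: final G1 returns to the first vertex.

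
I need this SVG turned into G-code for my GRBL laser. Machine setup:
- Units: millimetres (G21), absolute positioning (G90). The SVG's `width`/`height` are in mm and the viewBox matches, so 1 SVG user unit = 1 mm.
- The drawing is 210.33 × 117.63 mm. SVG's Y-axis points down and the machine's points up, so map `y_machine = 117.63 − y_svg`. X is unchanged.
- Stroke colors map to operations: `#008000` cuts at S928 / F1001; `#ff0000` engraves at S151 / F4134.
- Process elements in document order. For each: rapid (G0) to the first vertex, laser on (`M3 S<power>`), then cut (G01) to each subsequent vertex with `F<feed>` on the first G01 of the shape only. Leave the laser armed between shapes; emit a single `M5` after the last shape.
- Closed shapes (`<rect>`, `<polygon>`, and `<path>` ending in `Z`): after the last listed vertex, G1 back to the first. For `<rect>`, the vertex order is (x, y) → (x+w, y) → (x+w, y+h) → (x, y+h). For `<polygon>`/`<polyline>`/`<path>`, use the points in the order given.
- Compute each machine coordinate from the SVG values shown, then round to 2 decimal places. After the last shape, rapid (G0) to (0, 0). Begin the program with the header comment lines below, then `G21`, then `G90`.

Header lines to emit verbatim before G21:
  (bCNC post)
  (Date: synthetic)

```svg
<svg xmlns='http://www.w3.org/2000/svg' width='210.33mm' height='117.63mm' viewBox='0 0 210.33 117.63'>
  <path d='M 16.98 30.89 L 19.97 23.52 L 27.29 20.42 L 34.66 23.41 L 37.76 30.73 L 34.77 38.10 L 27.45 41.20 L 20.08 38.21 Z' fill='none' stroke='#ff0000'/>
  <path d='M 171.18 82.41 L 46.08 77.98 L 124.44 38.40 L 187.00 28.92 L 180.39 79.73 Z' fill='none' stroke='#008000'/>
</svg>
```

Since the viewBox matches the mm dimensions, user units are millimetres directly. The only transform is the Y-flip y_m = 117.63 − y_svg.

Shape 1 is a regular polygon drawn with `<path>`. Its stroke #ff0000 means engrave at S151, F4134. After flipping Y the toolpath is (16.98,86.74) → (19.97,94.11) → (27.29,97.21) → (34.66,94.22) → (37.76,86.90) → (34.77,79.53) → (27.45,76.43) → (20.08,79.42) → (16.98,86.74), returning to the start.

Shape 2 is a closed polygon drawn with `<path>`. Its stroke #008000 means cut at S928, F1001. After flipping Y the toolpath is (171.18,35.22) → (46.08,39.65) → (124.44,79.23) → (187.00,88.71) → (180.39,37.90) → (171.18,35.22), returning to the start.

(bCNC post)
(Date: synthetic)
G21
G90
G0 X16.98 Y86.74
M3 S151
G01 X19.97 Y94.11 F4134
G01 X27.29 Y97.21
G01 X34.66 Y94.22
G01 X37.76 Y86.90
G01 X34.77 Y79.53
G01 X27.45 Y76.43
G01 X20.08 Y79.42
G01 X16.98 Y86.74
G0 X171.18 Y35.22
M3 S928
G01 X46.08 Y39.65 F1001
G01 X124.44 Y79.23
G01 X187.00 Y88.71
G01 X180.39 Y37.90
G01 X171.18 Y35.22
M5
G0 X0.00 Y0.00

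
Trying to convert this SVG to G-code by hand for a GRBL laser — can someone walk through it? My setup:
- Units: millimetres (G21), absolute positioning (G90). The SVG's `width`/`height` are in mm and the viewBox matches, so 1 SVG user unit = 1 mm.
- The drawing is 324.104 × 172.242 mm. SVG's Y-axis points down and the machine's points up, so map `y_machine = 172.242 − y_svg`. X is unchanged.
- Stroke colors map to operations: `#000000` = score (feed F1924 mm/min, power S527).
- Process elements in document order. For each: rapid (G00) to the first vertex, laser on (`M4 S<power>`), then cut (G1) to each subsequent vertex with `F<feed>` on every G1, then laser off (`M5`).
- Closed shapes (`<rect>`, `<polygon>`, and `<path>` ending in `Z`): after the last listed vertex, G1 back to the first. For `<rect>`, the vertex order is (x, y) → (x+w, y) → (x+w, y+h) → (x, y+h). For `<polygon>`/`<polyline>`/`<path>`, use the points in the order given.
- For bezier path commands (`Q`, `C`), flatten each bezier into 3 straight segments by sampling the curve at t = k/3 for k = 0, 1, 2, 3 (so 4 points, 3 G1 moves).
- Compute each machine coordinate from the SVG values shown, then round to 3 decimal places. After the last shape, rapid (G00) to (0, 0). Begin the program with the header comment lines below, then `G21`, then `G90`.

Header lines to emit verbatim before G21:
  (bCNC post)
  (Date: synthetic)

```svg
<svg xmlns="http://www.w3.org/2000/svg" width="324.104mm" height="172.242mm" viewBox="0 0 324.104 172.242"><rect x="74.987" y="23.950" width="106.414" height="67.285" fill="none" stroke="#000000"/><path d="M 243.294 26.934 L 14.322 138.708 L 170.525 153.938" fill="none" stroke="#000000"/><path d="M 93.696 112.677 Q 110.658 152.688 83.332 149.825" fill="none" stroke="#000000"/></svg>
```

(bCNC post)
(Date: synthetic)
G21
G90
G00 X74.987 Y148.292
M4 S527
G1 X181.401 Y148.292 F1924
G1 X181.401 Y81.007 F1924
G1 X74.987 Y81.007 F1924
G1 X74.987 Y148.292 F1924
M5
G00 X243.294 Y145.308
M4 S527
G1 X14.322 Y33.534 F1924
G1 X170.525 Y18.304 F1924
M5
G00 X93.696 Y59.565
M4 S527
G1 X100.083 Y37.655 F1924
G1 X96.628 Y25.272 F1924
G1 X83.332 Y22.417 F1924
M5
G00 X0.000 Y0.000

1 u = 1 mm; y_m = 172.242 − y.

[1] `<rect>` rectangle, #000000→score S527 F1924: (74.987,148.292) → (181.401,148.292) → (181.401,81.007) → (74.987,81.007) → (74.987,148.292) (closed)

[2] `<path>` open polyline, #000000→score S527 F1924: (243.294,145.308) → (14.322,33.534) → (170.525,18.304)

[3] `<path>` quadratic bezier, #000000→score S527 F1924: (93.696,59.565) → (100.083,37.655) → (96.628,25.272) → (83.332,22.417)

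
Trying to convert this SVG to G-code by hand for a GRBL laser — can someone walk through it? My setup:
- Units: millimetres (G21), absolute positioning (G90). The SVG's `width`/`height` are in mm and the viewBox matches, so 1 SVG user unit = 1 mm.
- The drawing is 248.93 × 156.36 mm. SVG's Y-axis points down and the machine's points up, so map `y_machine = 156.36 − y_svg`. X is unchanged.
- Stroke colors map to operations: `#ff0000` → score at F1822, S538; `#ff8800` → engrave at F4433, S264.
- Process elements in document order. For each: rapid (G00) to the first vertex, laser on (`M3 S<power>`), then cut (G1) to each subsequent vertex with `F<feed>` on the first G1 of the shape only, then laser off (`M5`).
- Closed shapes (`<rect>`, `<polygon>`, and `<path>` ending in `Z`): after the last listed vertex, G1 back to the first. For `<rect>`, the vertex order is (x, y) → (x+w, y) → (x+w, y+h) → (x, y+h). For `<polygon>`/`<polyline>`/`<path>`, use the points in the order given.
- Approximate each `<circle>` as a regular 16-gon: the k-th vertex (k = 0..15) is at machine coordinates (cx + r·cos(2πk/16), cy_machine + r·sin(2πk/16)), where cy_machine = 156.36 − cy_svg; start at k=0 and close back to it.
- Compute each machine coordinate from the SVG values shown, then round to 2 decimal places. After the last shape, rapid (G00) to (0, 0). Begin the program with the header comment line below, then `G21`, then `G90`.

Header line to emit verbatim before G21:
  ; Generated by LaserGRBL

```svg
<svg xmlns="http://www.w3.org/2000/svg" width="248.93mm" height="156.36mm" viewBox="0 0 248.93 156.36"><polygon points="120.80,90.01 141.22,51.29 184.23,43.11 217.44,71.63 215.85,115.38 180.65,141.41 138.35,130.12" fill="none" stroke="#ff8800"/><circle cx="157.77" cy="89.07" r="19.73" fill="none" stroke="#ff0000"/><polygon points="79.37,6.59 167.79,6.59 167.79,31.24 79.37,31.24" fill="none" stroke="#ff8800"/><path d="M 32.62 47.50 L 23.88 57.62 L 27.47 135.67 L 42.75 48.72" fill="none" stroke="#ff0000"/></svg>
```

viewBox `0 0 248.93 156.36` with mm width/height → 1 unit = 1 mm. Flip: y_m = 156.36 − y_svg.

**Shape 1** — `<polygon>` regular polygon, stroke `#ff8800` → engrave (S264, F4433). Machine vertices: (120.80,66.35) → (141.22,105.07) → (184.23,113.25) → (217.44,84.73) → (215.85,40.98) → (180.65,14.95) → (138.35,26.24) → (120.80,66.35). Closed: final G1 returns to the first vertex.

**Shape 2** — `<circle>` circle, stroke `#ff0000` → score (S538, F1822). Machine vertices: (177.50,67.29) → (176.00,74.84) → (171.72,81.24) → (165.32,85.52) → (157.77,87.02) → (150.22,85.52) → (143.82,81.24) → (139.54,74.84) → (138.04,67.29) → (139.54,59.74) → (143.82,53.34) → (150.22,49.06) → (157.77,47.56) → (165.32,49.06) → (171.72,53.34) → (176.00,59.74) → (177.50,67.29). Closed: final G1 returns to the first vertex.

**Shape 3** — `<polygon>` rectangle, stroke `#ff8800` → engrave (S264, F4433). Machine vertices: (79.37,149.77) → (167.79,149.77) → (167.79,125.12) → (79.37,125.12) → (79.37,149.77). Closed: final G1 returns to the first vertex.

**Shape 4** — `<path>` open polyline, stroke `#ff0000` → score (S538, F1822). Machine vertices: (32.62,108.86) → (23.88,98.74) → (27.47,20.69) → (42.75,107.64). Open path.

; Generated by LaserGRBL
G21
G90
G00 X120.80 Y66.35
M3 S264
G1 X141.22 Y105.07 F4433
G1 X184.23 Y113.25
G1 X217.44 Y84.73
G1 X215.85 Y40.98
G1 X180.65 Y14.95
G1 X138.35 Y26.24
G1 X120.80 Y66.35
M5
G00 X177.50 Y67.29
M3 S538
G1 X176.00 Y74.84 F1822
G1 X171.72 Y81.24
G1 X165.32 Y85.52
G1 X157.77 Y87.02
G1 X150.22 Y85.52
G1 X143.82 Y81.24
G1 X139.54 Y74.84
G1 X138.04 Y67.29
G1 X139.54 Y59.74
G1 X143.82 Y53.34
G1 X150.22 Y49.06
G1 X157.77 Y47.56
G1 X165.32 Y49.06
G1 X171.72 Y53.34
G1 X176.00 Y59.74
G1 X177.50 Y67.29
M5
G00 X79.37 Y149.77
M3 S264
G1 X167.79 Y149.77 F4433
G1 X167.79 Y125.12
G1 X79.37 Y125.12
G1 X79.37 Y149.77
M5
G00 X32.62 Y108.86
M3 S538
G1 X23.88 Y98.74 F1822
G1 X27.47 Y20.69
G1 X42.75 Y107.64
M5
G00 X0.00 Y0.00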